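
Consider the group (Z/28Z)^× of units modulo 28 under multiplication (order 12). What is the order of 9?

3

Compute successive powers of 9 mod 28: 9, 25, 1; 9^3 ≡ 1 (mod 28).
So |⟨9⟩| = 3.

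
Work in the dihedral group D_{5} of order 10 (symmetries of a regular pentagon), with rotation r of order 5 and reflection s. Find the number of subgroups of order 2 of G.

|G| = 10 and 2 | 10, so subgroups of order 2 are possible by Lagrange.
The subgroups of order 2 are: {e, r^2s}; {e, r^3s}; {e, r^4s}; {e, rs}; … (5 in all).
So G has 5 subgroups of order 2.

5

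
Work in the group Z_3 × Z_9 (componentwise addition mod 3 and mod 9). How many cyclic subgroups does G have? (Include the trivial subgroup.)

Group the elements of G by the cyclic subgroup they generate; each cyclic subgroup of order d accounts for φ(d) elements.
Cyclic subgroups by order — order 1: 1; order 3: 4; order 9: 3.
Total: 8.

8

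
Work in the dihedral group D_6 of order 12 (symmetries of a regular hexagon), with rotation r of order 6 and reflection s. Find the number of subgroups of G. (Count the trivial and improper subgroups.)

|G| = 12, so by Lagrange every subgroup order divides 12. Divisors: 1, 2, 3, 4, 6, 12.
Subgroups by order — order 1: 1; order 2: 7; order 3: 1; order 4: 3; order 6: 3; order 12: 1.
Total: 1 + 7 + 1 + 3 + 3 + 1 = 16.

16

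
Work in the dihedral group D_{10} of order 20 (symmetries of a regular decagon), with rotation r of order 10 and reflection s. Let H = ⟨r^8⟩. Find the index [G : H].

|⟨r^8⟩| = 5 and |G| = 20.
By Lagrange, [G : H] = |G|/|H| = 20/5 = 4.

4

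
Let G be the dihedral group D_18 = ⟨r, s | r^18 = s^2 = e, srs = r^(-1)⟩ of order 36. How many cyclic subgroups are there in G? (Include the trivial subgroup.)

Group the elements of G by the cyclic subgroup they generate; each cyclic subgroup of order d accounts for φ(d) elements.
Cyclic subgroups by order — order 1: 1; order 2: 19; order 3: 1; order 6: 1; order 9: 1; order 18: 1.
Total: 24.

24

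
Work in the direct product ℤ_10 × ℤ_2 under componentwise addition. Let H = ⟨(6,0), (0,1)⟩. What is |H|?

|⟨(6,0)⟩| = 5 and |⟨(0,1)⟩| = 2, so |H| is a multiple of lcm(5, 2) = 10 and divides |G| = 20.
Closing under the operation: H = {(0,0), (0,1), (2,0), (2,1), (4,0), (4,1), (6,0), (6,1), (8,0), (8,1)}, so |H| = 10.

10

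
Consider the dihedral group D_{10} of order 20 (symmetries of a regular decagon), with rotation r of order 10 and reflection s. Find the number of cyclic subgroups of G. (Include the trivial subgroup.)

14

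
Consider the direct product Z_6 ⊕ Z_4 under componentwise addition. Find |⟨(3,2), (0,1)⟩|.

8

|⟨(3,2)⟩| = 2 and |⟨(0,1)⟩| = 4, so |H| is a multiple of lcm(2, 4) = 4 and divides |G| = 24.
Closing under the operation: H = {(0,0), (0,1), (0,2), (0,3), (3,0), (3,1), (3,2), (3,3)}, so |H| = 8.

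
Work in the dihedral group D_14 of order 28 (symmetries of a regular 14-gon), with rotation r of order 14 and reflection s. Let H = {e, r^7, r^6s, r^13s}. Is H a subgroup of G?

Yes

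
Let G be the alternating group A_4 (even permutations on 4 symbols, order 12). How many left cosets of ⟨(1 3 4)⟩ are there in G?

|⟨(1 3 4)⟩| = 3 and |G| = 12.
By Lagrange, [G : H] = |G|/|H| = 12/3 = 4.

4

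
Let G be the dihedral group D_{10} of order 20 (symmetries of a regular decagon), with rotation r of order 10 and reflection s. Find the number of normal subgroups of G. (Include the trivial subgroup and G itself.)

7

G has 22 subgroups. Checking conjugation-invariance by order — order 1: 1/1 normal; order 2: 1/11 normal; order 4: 0/5 normal; order 5: 1/1 normal; order 10: 3/3 normal; order 20: 1/1 normal.
Total normal subgroups: 7.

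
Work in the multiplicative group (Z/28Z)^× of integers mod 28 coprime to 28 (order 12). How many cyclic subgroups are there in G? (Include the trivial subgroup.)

A cyclic subgroup of order d is generated by each of its φ(d) elements of order d, so the cyclic subgroups of order d number (#elements of order d)/φ(d).
Cyclic subgroups by order — order 1: 1; order 2: 3; order 3: 1; order 6: 3.
Total: 8.

8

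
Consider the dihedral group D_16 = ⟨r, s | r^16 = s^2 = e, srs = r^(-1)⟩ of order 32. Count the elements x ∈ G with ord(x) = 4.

2

The elements of order 4 are: r^4, r^12.
That's 2.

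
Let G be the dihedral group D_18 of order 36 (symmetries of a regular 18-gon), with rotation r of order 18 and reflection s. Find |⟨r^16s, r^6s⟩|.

|⟨r^16s⟩| = 2 and |⟨r^6s⟩| = 2, so |H| is a multiple of lcm(2, 2) = 2 and divides |G| = 36.
Closing under the operation: H = {e, r^2, r^4, r^6, r^8, r^10, r^12, r^14, r^16, s, r^2s, r^4s, r^6s, r^8s, r^10s, r^12s, r^14s, r^16s}, so |H| = 18.

18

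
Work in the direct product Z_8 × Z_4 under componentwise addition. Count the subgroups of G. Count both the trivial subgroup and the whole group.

22

|G| = 32, so by Lagrange every subgroup order divides 32. Divisors: 1, 2, 4, 8, 16, 32.
Subgroups by order — order 1: 1; order 2: 3; order 4: 7; order 8: 7; order 16: 3; order 32: 1.
Total: 1 + 3 + 7 + 7 + 3 + 1 = 22.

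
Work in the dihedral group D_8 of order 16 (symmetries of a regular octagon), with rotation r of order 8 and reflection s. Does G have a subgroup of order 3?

No

3 does not divide |G| = 16, so by Lagrange no subgroup of order 3 exists.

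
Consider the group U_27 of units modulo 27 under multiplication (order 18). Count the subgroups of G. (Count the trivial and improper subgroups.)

6

|G| = 18, so by Lagrange every subgroup order divides 18. Divisors: 1, 2, 3, 6, 9, 18.
Subgroups by order — order 1: 1; order 2: 1; order 3: 1; order 6: 1; order 9: 1; order 18: 1.
Total: 1 + 1 + 1 + 1 + 1 + 1 = 6.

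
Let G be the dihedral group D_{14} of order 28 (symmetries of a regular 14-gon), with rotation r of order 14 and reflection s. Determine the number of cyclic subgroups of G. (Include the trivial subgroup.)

18

Group the elements of G by the cyclic subgroup they generate; each cyclic subgroup of order d accounts for φ(d) elements.
Cyclic subgroups by order — order 1: 1; order 2: 15; order 7: 1; order 14: 1.
Total: 18.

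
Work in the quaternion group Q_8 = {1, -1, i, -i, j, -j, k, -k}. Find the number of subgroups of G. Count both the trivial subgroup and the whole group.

6

|G| = 8, so by Lagrange every subgroup order divides 8. Divisors: 1, 2, 4, 8.
Subgroups by order — order 1: 1; order 2: 1; order 4: 3; order 8: 1.
Total: 1 + 1 + 3 + 1 = 6.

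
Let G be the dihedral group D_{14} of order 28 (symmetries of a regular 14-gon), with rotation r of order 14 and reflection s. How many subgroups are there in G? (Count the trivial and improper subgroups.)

|G| = 28, so by Lagrange every subgroup order divides 28. Divisors: 1, 2, 4, 7, 14, 28.
Subgroups by order — order 1: 1; order 2: 15; order 4: 7; order 7: 1; order 14: 3; order 28: 1.
Total: 1 + 15 + 7 + 1 + 3 + 1 = 28.

28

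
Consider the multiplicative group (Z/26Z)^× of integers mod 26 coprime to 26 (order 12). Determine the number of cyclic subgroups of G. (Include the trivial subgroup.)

6

Each element a generates a cyclic subgroup ⟨a⟩; distinct elements may generate the same one (a cyclic group of order d has φ(d) generators).
Cyclic subgroups by order — order 1: 1; order 2: 1; order 3: 1; order 4: 1; order 6: 1; order 12: 1.
Total: 6.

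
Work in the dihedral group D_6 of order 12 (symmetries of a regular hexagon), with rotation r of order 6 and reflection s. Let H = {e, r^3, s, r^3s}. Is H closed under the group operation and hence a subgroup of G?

Yes

|H| = 4 divides |G| = 12, consistent with Lagrange.
H contains the identity, every element's inverse is in H, and H is closed under ·: it is a subgroup.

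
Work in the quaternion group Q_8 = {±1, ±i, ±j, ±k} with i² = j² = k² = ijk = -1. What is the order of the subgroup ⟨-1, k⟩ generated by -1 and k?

4

|⟨-1⟩| = 2 and |⟨k⟩| = 4, so |H| is a multiple of lcm(2, 4) = 4 and divides |G| = 8.
Closing under the operation: H = {1, -1, k, -k}, so |H| = 4.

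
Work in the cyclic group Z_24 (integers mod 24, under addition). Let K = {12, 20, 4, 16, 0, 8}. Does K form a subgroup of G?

Yes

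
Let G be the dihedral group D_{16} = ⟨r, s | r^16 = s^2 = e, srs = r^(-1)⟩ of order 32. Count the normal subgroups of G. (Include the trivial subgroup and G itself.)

G has 36 subgroups. Checking conjugation-invariance by order — order 1: 1/1 normal; order 2: 1/17 normal; order 4: 1/9 normal; order 8: 1/5 normal; order 16: 3/3 normal; order 32: 1/1 normal.
Total normal subgroups: 8.

8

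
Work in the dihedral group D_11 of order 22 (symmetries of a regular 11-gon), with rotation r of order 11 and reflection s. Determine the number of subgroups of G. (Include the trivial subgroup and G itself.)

14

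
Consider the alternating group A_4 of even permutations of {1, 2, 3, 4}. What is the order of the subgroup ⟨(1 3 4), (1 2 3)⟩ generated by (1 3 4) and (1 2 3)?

|⟨(1 3 4)⟩| = 3 and |⟨(1 2 3)⟩| = 3, so |H| is a multiple of lcm(3, 3) = 3 and divides |G| = 12.
Closing {(1 3 4), (1 2 3)} under the group operation gives all of G, so |H| = 12.

12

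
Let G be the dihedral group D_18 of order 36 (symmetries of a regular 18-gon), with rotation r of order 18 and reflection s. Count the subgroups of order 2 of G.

19

|G| = 36 and 2 | 36, so subgroups of order 2 are possible by Lagrange.
The subgroups of order 2 are: {e, r^10s}; {e, r^11s}; {e, r^12s}; {e, r^13s}; … (19 in all).
So G has 19 subgroups of order 2.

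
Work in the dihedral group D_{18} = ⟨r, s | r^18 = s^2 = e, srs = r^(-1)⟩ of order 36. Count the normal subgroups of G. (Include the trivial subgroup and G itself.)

9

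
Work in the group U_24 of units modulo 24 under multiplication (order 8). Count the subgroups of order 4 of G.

|G| = 8 and 4 | 8, so subgroups of order 4 are possible by Lagrange.
The subgroups of order 4 are: {1, 11, 13, 23}; {1, 11, 17, 19}; {1, 5, 7, 11}; {1, 5, 13, 17}; … (7 in all).
So G has 7 subgroups of order 4.

7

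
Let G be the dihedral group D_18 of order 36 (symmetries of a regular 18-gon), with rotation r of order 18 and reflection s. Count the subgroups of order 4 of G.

|G| = 36 and 4 | 36, so subgroups of order 4 are possible by Lagrange.
The subgroups of order 4 are: {e, r^9, rs, r^10s}; {e, r^9, r^2s, r^11s}; {e, r^9, r^3s, r^12s}; {e, r^9, r^4s, r^13s}; … (9 in all).
So G has 9 subgroups of order 4.

9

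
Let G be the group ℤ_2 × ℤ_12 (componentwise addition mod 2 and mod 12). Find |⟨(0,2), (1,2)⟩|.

12

|⟨(0,2)⟩| = 6 and |⟨(1,2)⟩| = 6, so |H| is a multiple of lcm(6, 6) = 6 and divides |G| = 24.
Closing under the operation: H = {(0,0), (0,2), (0,4), (0,6), (0,8), (0,10), (1,0), (1,2), (1,4), (1,6), (1,8), (1,10)}, so |H| = 12.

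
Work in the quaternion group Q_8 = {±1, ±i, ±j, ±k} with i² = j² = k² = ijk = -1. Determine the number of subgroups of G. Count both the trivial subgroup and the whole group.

6

|G| = 8, so by Lagrange every subgroup order divides 8. Divisors: 1, 2, 4, 8.
Subgroups by order — order 1: 1; order 2: 1; order 4: 3; order 8: 1.
Total: 1 + 1 + 3 + 1 = 6.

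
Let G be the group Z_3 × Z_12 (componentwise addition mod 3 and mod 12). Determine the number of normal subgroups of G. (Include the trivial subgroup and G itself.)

G is abelian, so every subgroup is normal.
G has 18 subgroups in total, hence 18 normal subgroups.

18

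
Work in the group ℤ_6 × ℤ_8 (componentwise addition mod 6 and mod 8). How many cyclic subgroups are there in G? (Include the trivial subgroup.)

16

Each element a generates a cyclic subgroup ⟨a⟩; distinct elements may generate the same one (a cyclic group of order d has φ(d) generators).
Cyclic subgroups by order — order 1: 1; order 2: 3; order 3: 1; order 4: 2; order 6: 3; order 8: 2; order 12: 2; order 24: 2.
Total: 16.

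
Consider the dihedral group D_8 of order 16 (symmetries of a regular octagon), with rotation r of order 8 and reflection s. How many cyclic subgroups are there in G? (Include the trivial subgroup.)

Each element a generates a cyclic subgroup ⟨a⟩; distinct elements may generate the same one (a cyclic group of order d has φ(d) generators).
Cyclic subgroups by order — order 1: 1; order 2: 9; order 4: 1; order 8: 1.
Total: 12.

12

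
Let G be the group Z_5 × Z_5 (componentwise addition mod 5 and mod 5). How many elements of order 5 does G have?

An element (a,b) has order lcm(ord(a), ord(b)); count pairs with lcm equal to 5.
Enumerating gives 24 such elements.

24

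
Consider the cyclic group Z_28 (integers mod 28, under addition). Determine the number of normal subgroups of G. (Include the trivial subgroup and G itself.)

6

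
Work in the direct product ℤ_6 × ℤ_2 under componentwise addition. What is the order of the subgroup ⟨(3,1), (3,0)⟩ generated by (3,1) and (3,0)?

|⟨(3,1)⟩| = 2 and |⟨(3,0)⟩| = 2, so |H| is a multiple of lcm(2, 2) = 2 and divides |G| = 12.
Closing under the operation: H = {(0,0), (0,1), (3,0), (3,1)}, so |H| = 4.

4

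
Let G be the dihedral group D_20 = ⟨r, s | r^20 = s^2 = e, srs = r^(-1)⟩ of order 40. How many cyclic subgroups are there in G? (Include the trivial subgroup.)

Each element a generates a cyclic subgroup ⟨a⟩; distinct elements may generate the same one (a cyclic group of order d has φ(d) generators).
Cyclic subgroups by order — order 1: 1; order 2: 21; order 4: 1; order 5: 1; order 10: 1; order 20: 1.
Total: 26.

26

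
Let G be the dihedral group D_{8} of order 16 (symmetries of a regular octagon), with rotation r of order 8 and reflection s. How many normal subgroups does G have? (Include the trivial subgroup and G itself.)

G has 19 subgroups. Checking conjugation-invariance by order — order 1: 1/1 normal; order 2: 1/9 normal; order 4: 1/5 normal; order 8: 3/3 normal; order 16: 1/1 normal.
Total normal subgroups: 7.

7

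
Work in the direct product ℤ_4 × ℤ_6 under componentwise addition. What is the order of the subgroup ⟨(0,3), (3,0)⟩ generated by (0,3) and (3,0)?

|⟨(0,3)⟩| = 2 and |⟨(3,0)⟩| = 4, so |H| is a multiple of lcm(2, 4) = 4 and divides |G| = 24.
Closing under the operation: H = {(0,0), (0,3), (1,0), (1,3), (2,0), (2,3), (3,0), (3,3)}, so |H| = 8.

8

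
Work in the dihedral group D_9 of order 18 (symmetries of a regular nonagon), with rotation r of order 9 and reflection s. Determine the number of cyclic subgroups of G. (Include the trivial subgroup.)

12

Each element a generates a cyclic subgroup ⟨a⟩; distinct elements may generate the same one (a cyclic group of order d has φ(d) generators).
Cyclic subgroups by order — order 1: 1; order 2: 9; order 3: 1; order 9: 1.
Total: 12.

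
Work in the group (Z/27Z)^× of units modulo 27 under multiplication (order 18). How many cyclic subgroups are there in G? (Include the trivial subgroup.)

6

Group the elements of G by the cyclic subgroup they generate; each cyclic subgroup of order d accounts for φ(d) elements.
Cyclic subgroups by order — order 1: 1; order 2: 1; order 3: 1; order 6: 1; order 9: 1; order 18: 1.
Total: 6.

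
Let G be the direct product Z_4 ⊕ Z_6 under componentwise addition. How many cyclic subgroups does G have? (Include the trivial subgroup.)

A cyclic subgroup of order d is generated by each of its φ(d) elements of order d, so the cyclic subgroups of order d number (#elements of order d)/φ(d).
Cyclic subgroups by order — order 1: 1; order 2: 3; order 3: 1; order 4: 2; order 6: 3; order 12: 2.
Total: 12.

12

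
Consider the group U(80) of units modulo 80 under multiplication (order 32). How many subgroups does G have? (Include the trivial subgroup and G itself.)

54

|G| = 32, so by Lagrange every subgroup order divides 32. Divisors: 1, 2, 4, 8, 16, 32.
Subgroups by order — order 1: 1; order 2: 7; order 4: 19; order 8: 19; order 16: 7; order 32: 1.
Total: 1 + 7 + 19 + 19 + 7 + 1 = 54.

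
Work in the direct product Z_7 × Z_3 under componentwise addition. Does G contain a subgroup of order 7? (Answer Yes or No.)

7 | 21. A subgroup of order 7 is {(0,0), (1,0), (2,0), (3,0), (4,0), (5,0), (6,0)}.

Yes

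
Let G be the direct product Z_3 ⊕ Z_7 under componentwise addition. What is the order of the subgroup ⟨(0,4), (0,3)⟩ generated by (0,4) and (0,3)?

7

|⟨(0,4)⟩| = 7 and |⟨(0,3)⟩| = 7, so |H| is a multiple of lcm(7, 7) = 7 and divides |G| = 21.
Closing under the operation: H = {(0,0), (0,1), (0,2), (0,3), (0,4), (0,5), (0,6)}, so |H| = 7.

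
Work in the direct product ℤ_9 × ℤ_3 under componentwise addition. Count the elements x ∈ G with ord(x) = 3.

An element (a,b) has order lcm(ord(a), ord(b)); count pairs with lcm equal to 3.
Enumerating gives 8 such elements.

8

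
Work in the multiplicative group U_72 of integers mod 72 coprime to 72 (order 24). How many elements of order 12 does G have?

No element of G has order 12 (even though 12 | 24).

0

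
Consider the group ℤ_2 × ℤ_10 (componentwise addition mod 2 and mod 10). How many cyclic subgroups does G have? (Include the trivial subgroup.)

8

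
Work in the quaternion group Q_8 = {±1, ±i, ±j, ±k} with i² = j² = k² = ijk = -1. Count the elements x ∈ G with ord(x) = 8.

0

No element of G has order 8 (even though 8 | 8).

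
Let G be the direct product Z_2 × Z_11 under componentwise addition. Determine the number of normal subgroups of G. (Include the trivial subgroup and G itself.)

4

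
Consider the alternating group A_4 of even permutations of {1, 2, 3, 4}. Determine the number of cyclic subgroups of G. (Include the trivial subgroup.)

8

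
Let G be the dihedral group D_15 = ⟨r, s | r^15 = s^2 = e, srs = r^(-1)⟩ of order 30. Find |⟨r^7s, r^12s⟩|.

|⟨r^7s⟩| = 2 and |⟨r^12s⟩| = 2, so |H| is a multiple of lcm(2, 2) = 2 and divides |G| = 30.
Closing under the operation: H = {e, r^5, r^10, r^2s, r^7s, r^12s}, so |H| = 6.

6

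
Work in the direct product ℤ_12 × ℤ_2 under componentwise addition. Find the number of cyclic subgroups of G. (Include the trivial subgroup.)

Each element a generates a cyclic subgroup ⟨a⟩; distinct elements may generate the same one (a cyclic group of order d has φ(d) generators).
Cyclic subgroups by order — order 1: 1; order 2: 3; order 3: 1; order 4: 2; order 6: 3; order 12: 2.
Total: 12.

12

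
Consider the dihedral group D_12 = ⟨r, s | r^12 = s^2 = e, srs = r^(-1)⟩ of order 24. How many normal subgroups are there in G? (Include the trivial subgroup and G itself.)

9

G has 34 subgroups. Checking conjugation-invariance by order — order 1: 1/1 normal; order 2: 1/13 normal; order 3: 1/1 normal; order 4: 1/7 normal; order 6: 1/5 normal; order 8: 0/3 normal; order 12: 3/3 normal; order 24: 1/1 normal.
Total normal subgroups: 9.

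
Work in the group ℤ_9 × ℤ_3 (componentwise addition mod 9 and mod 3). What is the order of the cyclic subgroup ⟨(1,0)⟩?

The order of (1,0) in Z_9 × Z_3 is lcm(ord(1) in Z_9, ord(0) in Z_3).
ord(1) = 9 and ord(0) = 1, so |⟨(1,0)⟩| = lcm(9, 1) = 9.

9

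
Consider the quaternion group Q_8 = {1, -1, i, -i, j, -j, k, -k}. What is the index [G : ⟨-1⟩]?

|⟨-1⟩| = 2 and |G| = 8.
By Lagrange, [G : H] = |G|/|H| = 8/2 = 4.

4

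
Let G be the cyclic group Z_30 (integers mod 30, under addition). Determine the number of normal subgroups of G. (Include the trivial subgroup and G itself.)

8

G is abelian, so every subgroup is normal.
G has 8 subgroups in total, hence 8 normal subgroups.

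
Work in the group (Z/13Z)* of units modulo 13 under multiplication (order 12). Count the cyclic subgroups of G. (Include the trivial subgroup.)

6

Each element a generates a cyclic subgroup ⟨a⟩; distinct elements may generate the same one (a cyclic group of order d has φ(d) generators).
Cyclic subgroups by order — order 1: 1; order 2: 1; order 3: 1; order 4: 1; order 6: 1; order 12: 1.
Total: 6.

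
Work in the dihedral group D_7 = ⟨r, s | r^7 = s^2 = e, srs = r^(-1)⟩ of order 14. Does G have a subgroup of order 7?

Yes

7 | 14. A subgroup of order 7 is {e, r, r^2, r^3, r^4, r^5, r^6}.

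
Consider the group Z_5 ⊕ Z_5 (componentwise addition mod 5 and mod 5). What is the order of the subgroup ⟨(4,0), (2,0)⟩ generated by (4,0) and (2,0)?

|⟨(4,0)⟩| = 5 and |⟨(2,0)⟩| = 5, so |H| is a multiple of lcm(5, 5) = 5 and divides |G| = 25.
Closing under the operation: H = {(0,0), (1,0), (2,0), (3,0), (4,0)}, so |H| = 5.

5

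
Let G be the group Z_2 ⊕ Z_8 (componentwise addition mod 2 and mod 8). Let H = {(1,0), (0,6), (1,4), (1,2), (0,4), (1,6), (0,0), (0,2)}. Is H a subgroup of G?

Yes

|H| = 8 divides |G| = 16, consistent with Lagrange.
H contains the identity, every element's inverse is in H, and H is closed under +: it is a subgroup.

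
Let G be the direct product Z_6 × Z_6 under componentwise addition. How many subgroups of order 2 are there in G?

3

|G| = 36 and 2 | 36, so subgroups of order 2 are possible by Lagrange.
The subgroups of order 2 are: {(0,0), (0,3)}; {(0,0), (3,0)}; {(0,0), (3,3)}.
So G has 3 subgroups of order 2.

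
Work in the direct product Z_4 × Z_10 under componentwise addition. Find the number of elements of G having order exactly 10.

An element (a,b) has order lcm(ord(a), ord(b)); count pairs with lcm equal to 10.
Enumerating gives 12 such elements.

12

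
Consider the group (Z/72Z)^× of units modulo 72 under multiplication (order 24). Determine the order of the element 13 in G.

6

Compute successive powers of 13 mod 72: 13, 25, 37, 49, 61, 1; 13^6 ≡ 1 (mod 72).
So |⟨13⟩| = 6.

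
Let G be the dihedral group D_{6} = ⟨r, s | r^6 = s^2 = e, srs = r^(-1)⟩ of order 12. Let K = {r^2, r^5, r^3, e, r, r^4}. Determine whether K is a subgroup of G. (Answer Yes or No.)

|K| = 6 divides |G| = 12, consistent with Lagrange.
K contains the identity, every element's inverse is in K, and K is closed under ·: it is a subgroup.
In fact K = ⟨r^5⟩.

Yes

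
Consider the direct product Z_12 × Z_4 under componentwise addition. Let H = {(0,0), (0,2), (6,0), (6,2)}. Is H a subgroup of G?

Yes

|H| = 4 divides |G| = 48, consistent with Lagrange.
H contains the identity, every element's inverse is in H, and H is closed under +: it is a subgroup.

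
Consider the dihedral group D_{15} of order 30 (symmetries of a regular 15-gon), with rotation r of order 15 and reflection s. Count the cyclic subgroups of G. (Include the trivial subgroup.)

19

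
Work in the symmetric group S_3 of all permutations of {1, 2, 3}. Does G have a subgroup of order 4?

4 does not divide |G| = 6, so by Lagrange no subgroup of order 4 exists.

No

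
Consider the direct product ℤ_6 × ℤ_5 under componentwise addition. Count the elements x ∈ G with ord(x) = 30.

An element (a,b) has order lcm(ord(a), ord(b)); count pairs with lcm equal to 30.
Enumerating gives 8 such elements.

8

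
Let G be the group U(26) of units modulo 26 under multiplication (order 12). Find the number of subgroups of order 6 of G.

|G| = 12 and 6 | 12, so subgroups of order 6 are possible by Lagrange.
The subgroups of order 6 are: {1, 3, 9, 17, 23, 25}.
So G has 1 subgroup of order 6.

1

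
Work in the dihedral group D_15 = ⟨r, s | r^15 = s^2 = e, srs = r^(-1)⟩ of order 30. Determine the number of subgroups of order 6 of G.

5

|G| = 30 and 6 | 30, so subgroups of order 6 are possible by Lagrange.
The subgroups of order 6 are: {e, r^5, r^10, s, r^5s, r^10s}; {e, r^5, r^10, rs, r^6s, r^11s}; {e, r^5, r^10, r^2s, r^7s, r^12s}; {e, r^5, r^10, r^3s, r^8s, r^13s}; … (5 in all).
So G has 5 subgroups of order 6.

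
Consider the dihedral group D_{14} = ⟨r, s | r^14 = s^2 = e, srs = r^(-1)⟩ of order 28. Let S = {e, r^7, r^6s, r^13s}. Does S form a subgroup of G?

|S| = 4 divides |G| = 28, consistent with Lagrange.
S contains the identity, every element's inverse is in S, and S is closed under ·: it is a subgroup.

Yes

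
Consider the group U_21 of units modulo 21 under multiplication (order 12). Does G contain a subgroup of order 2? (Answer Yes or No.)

2 | 12. A subgroup of order 2 is {1, 13}.

Yes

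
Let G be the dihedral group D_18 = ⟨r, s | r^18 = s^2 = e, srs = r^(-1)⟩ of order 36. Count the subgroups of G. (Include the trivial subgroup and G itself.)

45

|G| = 36, so by Lagrange every subgroup order divides 36. Divisors: 1, 2, 3, 4, 6, 9, 12, 18, 36.
Subgroups by order — order 1: 1; order 2: 19; order 3: 1; order 4: 9; order 6: 7; order 9: 1; order 12: 3; order 18: 3; order 36: 1.
Total: 1 + 19 + 1 + 9 + 7 + 1 + 3 + 3 + 1 = 45.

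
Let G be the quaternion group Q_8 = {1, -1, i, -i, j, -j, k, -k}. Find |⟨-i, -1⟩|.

|⟨-i⟩| = 4 and |⟨-1⟩| = 2, so |H| is a multiple of lcm(4, 2) = 4 and divides |G| = 8.
Closing under the operation: H = {1, -1, i, -i}, so |H| = 4.

4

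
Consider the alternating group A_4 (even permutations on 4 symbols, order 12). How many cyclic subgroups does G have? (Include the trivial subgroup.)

8

Group the elements of G by the cyclic subgroup they generate; each cyclic subgroup of order d accounts for φ(d) elements.
Cyclic subgroups by order — order 1: 1; order 2: 3; order 3: 4.
Total: 8.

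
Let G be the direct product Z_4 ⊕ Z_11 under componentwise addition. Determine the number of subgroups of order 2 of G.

1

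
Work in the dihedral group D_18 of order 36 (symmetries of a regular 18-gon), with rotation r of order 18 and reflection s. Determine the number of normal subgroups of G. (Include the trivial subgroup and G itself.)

G has 45 subgroups. Checking conjugation-invariance by order — order 1: 1/1 normal; order 2: 1/19 normal; order 3: 1/1 normal; order 4: 0/9 normal; order 6: 1/7 normal; order 9: 1/1 normal; order 12: 0/3 normal; order 18: 3/3 normal; order 36: 1/1 normal.
Total normal subgroups: 9.

9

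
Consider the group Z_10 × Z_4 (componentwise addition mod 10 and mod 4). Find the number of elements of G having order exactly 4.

4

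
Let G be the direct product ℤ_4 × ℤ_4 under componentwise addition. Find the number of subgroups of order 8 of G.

|G| = 16 and 8 | 16, so subgroups of order 8 are possible by Lagrange.
The subgroups of order 8 are: {(0,0), (0,1), (0,2), (0,3), (2,0), (2,1), (2,2), (2,3)}; {(0,0), (0,2), (1,0), (1,2), (2,0), (2,2), (3,0), (3,2)}; {(0,0), (0,2), (1,1), (1,3), (2,0), (2,2), (3,1), (3,3)}.
So G has 3 subgroups of order 8.

3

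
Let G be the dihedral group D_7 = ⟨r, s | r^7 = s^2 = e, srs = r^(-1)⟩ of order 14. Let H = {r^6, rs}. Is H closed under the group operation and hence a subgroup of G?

No

The identity e ∉ H, so H is not a subgroup.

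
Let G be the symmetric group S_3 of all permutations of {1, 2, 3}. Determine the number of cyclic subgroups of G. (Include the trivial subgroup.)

5

Group the elements of G by the cyclic subgroup they generate; each cyclic subgroup of order d accounts for φ(d) elements.
Cyclic subgroups by order — order 1: 1; order 2: 3; order 3: 1.
Total: 5.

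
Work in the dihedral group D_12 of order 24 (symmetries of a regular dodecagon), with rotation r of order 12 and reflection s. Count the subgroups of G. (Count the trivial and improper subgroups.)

|G| = 24, so by Lagrange every subgroup order divides 24. Divisors: 1, 2, 3, 4, 6, 8, 12, 24.
Subgroups by order — order 1: 1; order 2: 13; order 3: 1; order 4: 7; order 6: 5; order 8: 3; order 12: 3; order 24: 1.
Total: 1 + 13 + 1 + 7 + 5 + 3 + 3 + 1 = 34.

34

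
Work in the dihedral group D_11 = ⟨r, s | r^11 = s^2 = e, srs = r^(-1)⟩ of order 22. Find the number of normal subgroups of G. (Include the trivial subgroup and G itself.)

G has 14 subgroups. Checking conjugation-invariance by order — order 1: 1/1 normal; order 2: 0/11 normal; order 11: 1/1 normal; order 22: 1/1 normal.
Total normal subgroups: 3.

3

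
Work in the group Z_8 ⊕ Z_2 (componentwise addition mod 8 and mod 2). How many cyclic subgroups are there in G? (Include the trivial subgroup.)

A cyclic subgroup of order d is generated by each of its φ(d) elements of order d, so the cyclic subgroups of order d number (#elements of order d)/φ(d).
Cyclic subgroups by order — order 1: 1; order 2: 3; order 4: 2; order 8: 2.
Total: 8.

8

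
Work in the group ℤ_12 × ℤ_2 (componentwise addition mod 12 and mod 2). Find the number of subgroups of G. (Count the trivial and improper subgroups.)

16

|G| = 24, so by Lagrange every subgroup order divides 24. Divisors: 1, 2, 3, 4, 6, 8, 12, 24.
Subgroups by order — order 1: 1; order 2: 3; order 3: 1; order 4: 3; order 6: 3; order 8: 1; order 12: 3; order 24: 1.
Total: 1 + 3 + 1 + 3 + 3 + 1 + 3 + 1 = 16.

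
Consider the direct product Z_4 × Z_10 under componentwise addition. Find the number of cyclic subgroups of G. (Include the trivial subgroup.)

12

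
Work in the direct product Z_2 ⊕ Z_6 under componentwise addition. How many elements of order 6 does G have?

6

An element (a,b) has order lcm(ord(a), ord(b)); count pairs with lcm equal to 6.
Enumerating gives 6 such elements.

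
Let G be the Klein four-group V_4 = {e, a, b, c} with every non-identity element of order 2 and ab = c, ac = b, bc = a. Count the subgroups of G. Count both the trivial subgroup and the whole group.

|G| = 4, so by Lagrange every subgroup order divides 4. Divisors: 1, 2, 4.
Subgroups by order — order 1: 1; order 2: 3; order 4: 1.
Total: 1 + 3 + 1 = 5.

5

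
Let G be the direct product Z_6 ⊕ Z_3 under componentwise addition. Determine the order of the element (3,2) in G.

The order of (3,2) in Z_6 × Z_3 is lcm(ord(3) in Z_6, ord(2) in Z_3).
ord(3) = 2 and ord(2) = 3, so |⟨(3,2)⟩| = lcm(2, 3) = 6.

6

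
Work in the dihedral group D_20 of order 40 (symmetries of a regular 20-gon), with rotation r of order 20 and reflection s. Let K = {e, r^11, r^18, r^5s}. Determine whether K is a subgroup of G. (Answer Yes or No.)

No

r^18 ∈ K but its inverse r^2 ∉ K, so K is not a subgroup.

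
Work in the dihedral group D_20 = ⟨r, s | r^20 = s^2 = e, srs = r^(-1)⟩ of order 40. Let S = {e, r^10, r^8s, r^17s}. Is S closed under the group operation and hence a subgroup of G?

Closure fails: r^17s · r^8s = r^9 ∉ S. So S is not a subgroup.

No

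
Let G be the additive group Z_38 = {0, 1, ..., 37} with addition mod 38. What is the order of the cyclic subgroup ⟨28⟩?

19

In Z_38, the order of an element a is n/gcd(a, n).
gcd(28, 38) = 2, so |⟨28⟩| = 38/2 = 19.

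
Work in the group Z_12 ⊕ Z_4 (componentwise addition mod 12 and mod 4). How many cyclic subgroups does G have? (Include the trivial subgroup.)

20

Each element a generates a cyclic subgroup ⟨a⟩; distinct elements may generate the same one (a cyclic group of order d has φ(d) generators).
Cyclic subgroups by order — order 1: 1; order 2: 3; order 3: 1; order 4: 6; order 6: 3; order 12: 6.
Total: 20.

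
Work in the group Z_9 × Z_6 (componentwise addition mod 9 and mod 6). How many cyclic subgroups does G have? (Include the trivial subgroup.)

16

Each element a generates a cyclic subgroup ⟨a⟩; distinct elements may generate the same one (a cyclic group of order d has φ(d) generators).
Cyclic subgroups by order — order 1: 1; order 2: 1; order 3: 4; order 6: 4; order 9: 3; order 18: 3.
Total: 16.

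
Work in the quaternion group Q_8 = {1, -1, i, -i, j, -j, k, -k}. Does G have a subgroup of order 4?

Yes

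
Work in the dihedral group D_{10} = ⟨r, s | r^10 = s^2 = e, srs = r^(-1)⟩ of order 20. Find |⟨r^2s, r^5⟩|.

4

|⟨r^2s⟩| = 2 and |⟨r^5⟩| = 2, so |H| is a multiple of lcm(2, 2) = 2 and divides |G| = 20.
Closing under the operation: H = {e, r^5, r^2s, r^7s}, so |H| = 4.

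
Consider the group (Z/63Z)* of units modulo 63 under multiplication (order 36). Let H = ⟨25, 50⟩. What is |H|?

18

|⟨25⟩| = 3 and |⟨50⟩| = 6, so |H| is a multiple of lcm(3, 6) = 6 and divides |G| = 36.
Closing under the operation: H = {1, 2, 4, 8, 11, 16, 22, 23, 25, 29, 32, 37, 43, 44, 46, 50, 53, 58}, so |H| = 18.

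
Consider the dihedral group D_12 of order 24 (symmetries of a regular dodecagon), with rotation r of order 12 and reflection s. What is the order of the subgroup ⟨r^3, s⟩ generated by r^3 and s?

8

|⟨r^3⟩| = 4 and |⟨s⟩| = 2, so |H| is a multiple of lcm(4, 2) = 4 and divides |G| = 24.
Closing under the operation: H = {e, r^3, r^6, r^9, s, r^3s, r^6s, r^9s}, so |H| = 8.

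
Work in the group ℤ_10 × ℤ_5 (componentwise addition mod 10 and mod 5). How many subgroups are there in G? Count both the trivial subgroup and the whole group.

|G| = 50, so by Lagrange every subgroup order divides 50. Divisors: 1, 2, 5, 10, 25, 50.
Subgroups by order — order 1: 1; order 2: 1; order 5: 6; order 10: 6; order 25: 1; order 50: 1.
Total: 1 + 1 + 6 + 6 + 1 + 1 = 16.

16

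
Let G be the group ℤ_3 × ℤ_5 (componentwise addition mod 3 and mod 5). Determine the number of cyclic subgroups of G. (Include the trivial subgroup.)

4

A cyclic subgroup of order d is generated by each of its φ(d) elements of order d, so the cyclic subgroups of order d number (#elements of order d)/φ(d).
Cyclic subgroups by order — order 1: 1; order 3: 1; order 5: 1; order 15: 1.
Total: 4.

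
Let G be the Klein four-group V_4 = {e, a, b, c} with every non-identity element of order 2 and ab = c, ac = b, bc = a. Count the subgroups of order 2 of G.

|G| = 4 and 2 | 4, so subgroups of order 2 are possible by Lagrange.
The subgroups of order 2 are: {e, a}; {e, b}; {e, c}.
So G has 3 subgroups of order 2.

3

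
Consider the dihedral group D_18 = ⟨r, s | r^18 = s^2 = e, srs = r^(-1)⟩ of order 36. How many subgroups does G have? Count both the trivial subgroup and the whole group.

45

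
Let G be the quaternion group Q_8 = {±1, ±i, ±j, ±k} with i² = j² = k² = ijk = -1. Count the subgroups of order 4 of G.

3

|G| = 8 and 4 | 8, so subgroups of order 4 are possible by Lagrange.
The subgroups of order 4 are: {1, -1, i, -i}; {1, -1, j, -j}; {1, -1, k, -k}.
So G has 3 subgroups of order 4.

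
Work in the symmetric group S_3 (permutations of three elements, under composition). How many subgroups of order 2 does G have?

|G| = 6 and 2 | 6, so subgroups of order 2 are possible by Lagrange.
The subgroups of order 2 are: {e, (1 2)}; {e, (1 3)}; {e, (2 3)}.
So G has 3 subgroups of order 2.

3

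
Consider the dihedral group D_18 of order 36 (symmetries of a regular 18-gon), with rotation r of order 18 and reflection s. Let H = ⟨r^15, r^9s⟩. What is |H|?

12

|⟨r^15⟩| = 6 and |⟨r^9s⟩| = 2, so |H| is a multiple of lcm(6, 2) = 6 and divides |G| = 36.
Closing under the operation: H = {e, r^3, r^6, r^9, r^12, r^15, s, r^3s, r^6s, r^9s, r^12s, r^15s}, so |H| = 12.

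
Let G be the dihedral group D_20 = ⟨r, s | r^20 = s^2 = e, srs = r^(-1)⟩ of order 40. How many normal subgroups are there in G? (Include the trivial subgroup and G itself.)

G has 48 subgroups. Checking conjugation-invariance by order — order 1: 1/1 normal; order 2: 1/21 normal; order 4: 1/11 normal; order 5: 1/1 normal; order 8: 0/5 normal; order 10: 1/5 normal; order 20: 3/3 normal; order 40: 1/1 normal.
Total normal subgroups: 9.

9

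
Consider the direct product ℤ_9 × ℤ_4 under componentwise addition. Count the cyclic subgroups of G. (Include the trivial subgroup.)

9

Each element a generates a cyclic subgroup ⟨a⟩; distinct elements may generate the same one (a cyclic group of order d has φ(d) generators).
Cyclic subgroups by order — order 1: 1; order 2: 1; order 3: 1; order 4: 1; order 6: 1; order 9: 1; order 12: 1; order 18: 1; order 36: 1.
Total: 9.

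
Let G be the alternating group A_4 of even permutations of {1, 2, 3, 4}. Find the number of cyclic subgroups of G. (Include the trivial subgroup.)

A cyclic subgroup of order d is generated by each of its φ(d) elements of order d, so the cyclic subgroups of order d number (#elements of order d)/φ(d).
Cyclic subgroups by order — order 1: 1; order 2: 3; order 3: 4.
Total: 8.

8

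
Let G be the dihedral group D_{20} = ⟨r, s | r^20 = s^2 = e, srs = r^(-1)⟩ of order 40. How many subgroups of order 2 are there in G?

|G| = 40 and 2 | 40, so subgroups of order 2 are possible by Lagrange.
The subgroups of order 2 are: {e, r^10}; {e, r^10s}; {e, r^11s}; {e, r^12s}; … (21 in all).
So G has 21 subgroups of order 2.

21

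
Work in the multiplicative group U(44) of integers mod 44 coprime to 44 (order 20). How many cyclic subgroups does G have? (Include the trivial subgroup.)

Group the elements of G by the cyclic subgroup they generate; each cyclic subgroup of order d accounts for φ(d) elements.
Cyclic subgroups by order — order 1: 1; order 2: 3; order 5: 1; order 10: 3.
Total: 8.

8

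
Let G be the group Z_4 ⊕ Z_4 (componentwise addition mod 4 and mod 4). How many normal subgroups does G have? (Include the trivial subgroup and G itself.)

15

G is abelian, so every subgroup is normal.
G has 15 subgroups in total, hence 15 normal subgroups.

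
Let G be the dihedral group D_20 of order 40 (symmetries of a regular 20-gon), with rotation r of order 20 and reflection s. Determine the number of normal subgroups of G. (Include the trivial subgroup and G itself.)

9

G has 48 subgroups. Checking conjugation-invariance by order — order 1: 1/1 normal; order 2: 1/21 normal; order 4: 1/11 normal; order 5: 1/1 normal; order 8: 0/5 normal; order 10: 1/5 normal; order 20: 3/3 normal; order 40: 1/1 normal.
Total normal subgroups: 9.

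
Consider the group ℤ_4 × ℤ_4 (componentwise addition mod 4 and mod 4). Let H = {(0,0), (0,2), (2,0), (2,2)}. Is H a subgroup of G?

Yes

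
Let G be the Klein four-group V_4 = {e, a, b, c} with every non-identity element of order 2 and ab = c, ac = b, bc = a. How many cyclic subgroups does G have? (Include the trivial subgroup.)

A cyclic subgroup of order d is generated by each of its φ(d) elements of order d, so the cyclic subgroups of order d number (#elements of order d)/φ(d).
Cyclic subgroups by order — order 1: 1; order 2: 3.
Total: 4.

4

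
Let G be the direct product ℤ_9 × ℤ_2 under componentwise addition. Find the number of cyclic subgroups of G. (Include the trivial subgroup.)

Group the elements of G by the cyclic subgroup they generate; each cyclic subgroup of order d accounts for φ(d) elements.
Cyclic subgroups by order — order 1: 1; order 2: 1; order 3: 1; order 6: 1; order 9: 1; order 18: 1.
Total: 6.

6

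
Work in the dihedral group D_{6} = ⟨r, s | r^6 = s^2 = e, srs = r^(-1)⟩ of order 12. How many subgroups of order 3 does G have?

1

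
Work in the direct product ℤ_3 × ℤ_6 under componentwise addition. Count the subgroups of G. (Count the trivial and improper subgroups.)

|G| = 18, so by Lagrange every subgroup order divides 18. Divisors: 1, 2, 3, 6, 9, 18.
Subgroups by order — order 1: 1; order 2: 1; order 3: 4; order 6: 4; order 9: 1; order 18: 1.
Total: 1 + 1 + 4 + 4 + 1 + 1 = 12.

12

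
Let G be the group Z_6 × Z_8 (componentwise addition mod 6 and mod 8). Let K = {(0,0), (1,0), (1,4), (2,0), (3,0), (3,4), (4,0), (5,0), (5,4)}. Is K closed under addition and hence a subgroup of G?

No

|K| = 9 does not divide |G| = 48, so by Lagrange K is not a subgroup.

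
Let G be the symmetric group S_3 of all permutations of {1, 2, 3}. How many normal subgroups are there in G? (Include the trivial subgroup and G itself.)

G has 6 subgroups. Checking conjugation-invariance by order — order 1: 1/1 normal; order 2: 0/3 normal; order 3: 1/1 normal; order 6: 1/1 normal.
Total normal subgroups: 3.

3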